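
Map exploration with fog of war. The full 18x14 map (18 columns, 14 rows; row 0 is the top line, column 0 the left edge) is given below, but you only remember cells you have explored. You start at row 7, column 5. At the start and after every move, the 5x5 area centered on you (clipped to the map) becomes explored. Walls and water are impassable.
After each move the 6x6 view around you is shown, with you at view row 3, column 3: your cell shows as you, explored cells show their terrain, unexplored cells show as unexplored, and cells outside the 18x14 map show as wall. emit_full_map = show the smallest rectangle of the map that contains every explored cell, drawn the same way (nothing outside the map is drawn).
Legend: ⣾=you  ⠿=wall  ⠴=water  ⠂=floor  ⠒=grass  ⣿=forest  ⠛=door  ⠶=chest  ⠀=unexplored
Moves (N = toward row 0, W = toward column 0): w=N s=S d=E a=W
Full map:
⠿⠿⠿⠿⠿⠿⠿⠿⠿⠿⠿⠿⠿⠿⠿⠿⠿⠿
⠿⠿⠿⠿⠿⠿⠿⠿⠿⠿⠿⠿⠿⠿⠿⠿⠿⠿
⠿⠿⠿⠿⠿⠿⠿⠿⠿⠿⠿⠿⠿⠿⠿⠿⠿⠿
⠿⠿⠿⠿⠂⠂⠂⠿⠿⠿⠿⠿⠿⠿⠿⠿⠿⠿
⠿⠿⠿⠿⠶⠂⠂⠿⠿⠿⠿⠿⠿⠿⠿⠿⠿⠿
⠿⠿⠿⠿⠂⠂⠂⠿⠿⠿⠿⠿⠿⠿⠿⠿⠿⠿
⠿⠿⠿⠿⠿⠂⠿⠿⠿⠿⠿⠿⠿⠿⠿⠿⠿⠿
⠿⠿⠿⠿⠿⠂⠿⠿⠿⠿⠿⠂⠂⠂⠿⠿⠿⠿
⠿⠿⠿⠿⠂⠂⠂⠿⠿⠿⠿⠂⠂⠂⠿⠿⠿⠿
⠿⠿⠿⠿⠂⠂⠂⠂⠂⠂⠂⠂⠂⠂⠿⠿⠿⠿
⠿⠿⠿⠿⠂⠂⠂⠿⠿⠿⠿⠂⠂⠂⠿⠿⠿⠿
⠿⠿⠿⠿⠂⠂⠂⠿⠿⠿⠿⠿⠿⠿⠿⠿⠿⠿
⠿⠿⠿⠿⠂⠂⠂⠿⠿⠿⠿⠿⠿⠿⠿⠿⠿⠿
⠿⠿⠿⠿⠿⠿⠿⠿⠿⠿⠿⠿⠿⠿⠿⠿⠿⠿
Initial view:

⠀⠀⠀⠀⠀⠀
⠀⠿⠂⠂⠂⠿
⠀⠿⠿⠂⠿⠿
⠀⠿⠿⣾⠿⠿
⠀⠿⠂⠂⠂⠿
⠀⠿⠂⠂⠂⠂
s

⠀⠿⠂⠂⠂⠿
⠀⠿⠿⠂⠿⠿
⠀⠿⠿⠂⠿⠿
⠀⠿⠂⣾⠂⠿
⠀⠿⠂⠂⠂⠂
⠀⠿⠂⠂⠂⠿

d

⠿⠂⠂⠂⠿⠀
⠿⠿⠂⠿⠿⠿
⠿⠿⠂⠿⠿⠿
⠿⠂⠂⣾⠿⠿
⠿⠂⠂⠂⠂⠂
⠿⠂⠂⠂⠿⠿

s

⠿⠿⠂⠿⠿⠿
⠿⠿⠂⠿⠿⠿
⠿⠂⠂⠂⠿⠿
⠿⠂⠂⣾⠂⠂
⠿⠂⠂⠂⠿⠿
⠀⠂⠂⠂⠿⠿

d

⠿⠂⠿⠿⠿⠀
⠿⠂⠿⠿⠿⠿
⠂⠂⠂⠿⠿⠿
⠂⠂⠂⣾⠂⠂
⠂⠂⠂⠿⠿⠿
⠂⠂⠂⠿⠿⠿

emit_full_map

⠿⠂⠂⠂⠿⠀⠀
⠿⠿⠂⠿⠿⠿⠀
⠿⠿⠂⠿⠿⠿⠿
⠿⠂⠂⠂⠿⠿⠿
⠿⠂⠂⠂⣾⠂⠂
⠿⠂⠂⠂⠿⠿⠿
⠀⠂⠂⠂⠿⠿⠿

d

⠂⠿⠿⠿⠀⠀
⠂⠿⠿⠿⠿⠿
⠂⠂⠿⠿⠿⠿
⠂⠂⠂⣾⠂⠂
⠂⠂⠿⠿⠿⠿
⠂⠂⠿⠿⠿⠿

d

⠿⠿⠿⠀⠀⠀
⠿⠿⠿⠿⠿⠂
⠂⠿⠿⠿⠿⠂
⠂⠂⠂⣾⠂⠂
⠂⠿⠿⠿⠿⠂
⠂⠿⠿⠿⠿⠿

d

⠿⠿⠀⠀⠀⠀
⠿⠿⠿⠿⠂⠂
⠿⠿⠿⠿⠂⠂
⠂⠂⠂⣾⠂⠂
⠿⠿⠿⠿⠂⠂
⠿⠿⠿⠿⠿⠿

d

⠿⠀⠀⠀⠀⠀
⠿⠿⠿⠂⠂⠂
⠿⠿⠿⠂⠂⠂
⠂⠂⠂⣾⠂⠂
⠿⠿⠿⠂⠂⠂
⠿⠿⠿⠿⠿⠿

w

⠀⠀⠀⠀⠀⠀
⠿⠿⠿⠿⠿⠿
⠿⠿⠿⠂⠂⠂
⠿⠿⠿⣾⠂⠂
⠂⠂⠂⠂⠂⠂
⠿⠿⠿⠂⠂⠂

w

⠀⠀⠀⠀⠀⠀
⠀⠿⠿⠿⠿⠿
⠿⠿⠿⠿⠿⠿
⠿⠿⠿⣾⠂⠂
⠿⠿⠿⠂⠂⠂
⠂⠂⠂⠂⠂⠂

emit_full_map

⠿⠂⠂⠂⠿⠀⠿⠿⠿⠿⠿
⠿⠿⠂⠿⠿⠿⠿⠿⠿⠿⠿
⠿⠿⠂⠿⠿⠿⠿⠿⣾⠂⠂
⠿⠂⠂⠂⠿⠿⠿⠿⠂⠂⠂
⠿⠂⠂⠂⠂⠂⠂⠂⠂⠂⠂
⠿⠂⠂⠂⠿⠿⠿⠿⠂⠂⠂
⠀⠂⠂⠂⠿⠿⠿⠿⠿⠿⠿

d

⠀⠀⠀⠀⠀⠀
⠿⠿⠿⠿⠿⠿
⠿⠿⠿⠿⠿⠿
⠿⠿⠂⣾⠂⠿
⠿⠿⠂⠂⠂⠿
⠂⠂⠂⠂⠂⠿

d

⠀⠀⠀⠀⠀⠀
⠿⠿⠿⠿⠿⠿
⠿⠿⠿⠿⠿⠿
⠿⠂⠂⣾⠿⠿
⠿⠂⠂⠂⠿⠿
⠂⠂⠂⠂⠿⠿

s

⠿⠿⠿⠿⠿⠿
⠿⠿⠿⠿⠿⠿
⠿⠂⠂⠂⠿⠿
⠿⠂⠂⣾⠿⠿
⠂⠂⠂⠂⠿⠿
⠿⠂⠂⠂⠿⠿

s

⠿⠿⠿⠿⠿⠿
⠿⠂⠂⠂⠿⠿
⠿⠂⠂⠂⠿⠿
⠂⠂⠂⣾⠿⠿
⠿⠂⠂⠂⠿⠿
⠿⠿⠿⠿⠿⠿

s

⠿⠂⠂⠂⠿⠿
⠿⠂⠂⠂⠿⠿
⠂⠂⠂⠂⠿⠿
⠿⠂⠂⣾⠿⠿
⠿⠿⠿⠿⠿⠿
⠀⠿⠿⠿⠿⠿

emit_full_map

⠿⠂⠂⠂⠿⠀⠿⠿⠿⠿⠿⠿⠿
⠿⠿⠂⠿⠿⠿⠿⠿⠿⠿⠿⠿⠿
⠿⠿⠂⠿⠿⠿⠿⠿⠂⠂⠂⠿⠿
⠿⠂⠂⠂⠿⠿⠿⠿⠂⠂⠂⠿⠿
⠿⠂⠂⠂⠂⠂⠂⠂⠂⠂⠂⠿⠿
⠿⠂⠂⠂⠿⠿⠿⠿⠂⠂⣾⠿⠿
⠀⠂⠂⠂⠿⠿⠿⠿⠿⠿⠿⠿⠿
⠀⠀⠀⠀⠀⠀⠀⠀⠿⠿⠿⠿⠿


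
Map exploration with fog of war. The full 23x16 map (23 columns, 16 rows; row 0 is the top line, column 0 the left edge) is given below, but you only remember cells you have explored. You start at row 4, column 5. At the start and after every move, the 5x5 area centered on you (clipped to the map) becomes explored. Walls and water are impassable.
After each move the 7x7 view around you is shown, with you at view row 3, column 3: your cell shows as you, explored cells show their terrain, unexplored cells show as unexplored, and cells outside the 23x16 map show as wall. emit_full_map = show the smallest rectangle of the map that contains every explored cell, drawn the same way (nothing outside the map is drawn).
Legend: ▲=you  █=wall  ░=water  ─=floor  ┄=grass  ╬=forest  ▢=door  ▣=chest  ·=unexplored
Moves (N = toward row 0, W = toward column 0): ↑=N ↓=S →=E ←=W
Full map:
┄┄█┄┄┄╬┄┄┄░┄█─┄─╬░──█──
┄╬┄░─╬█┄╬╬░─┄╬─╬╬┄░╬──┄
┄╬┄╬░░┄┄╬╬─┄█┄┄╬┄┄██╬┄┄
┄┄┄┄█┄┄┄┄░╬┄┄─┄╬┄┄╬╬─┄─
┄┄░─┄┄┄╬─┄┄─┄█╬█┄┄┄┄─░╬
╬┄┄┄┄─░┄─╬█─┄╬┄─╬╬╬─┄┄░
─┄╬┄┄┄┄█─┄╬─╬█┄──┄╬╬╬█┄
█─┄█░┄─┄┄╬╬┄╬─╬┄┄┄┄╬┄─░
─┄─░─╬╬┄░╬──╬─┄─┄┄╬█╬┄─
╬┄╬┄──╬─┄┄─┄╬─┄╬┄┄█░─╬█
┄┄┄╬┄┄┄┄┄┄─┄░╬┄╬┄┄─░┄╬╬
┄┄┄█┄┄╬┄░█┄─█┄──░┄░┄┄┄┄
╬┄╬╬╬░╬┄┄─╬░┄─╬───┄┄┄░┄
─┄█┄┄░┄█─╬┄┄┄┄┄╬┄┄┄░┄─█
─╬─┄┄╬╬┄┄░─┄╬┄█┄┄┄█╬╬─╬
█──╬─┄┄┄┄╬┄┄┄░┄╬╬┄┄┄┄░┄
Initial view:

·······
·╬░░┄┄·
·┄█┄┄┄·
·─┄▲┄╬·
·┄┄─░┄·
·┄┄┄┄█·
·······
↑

·······
·░─╬█┄·
·╬░░┄┄·
·┄█▲┄┄·
·─┄┄┄╬·
·┄┄─░┄·
·┄┄┄┄█·

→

·······
░─╬█┄╬·
╬░░┄┄╬·
┄█┄▲┄┄·
─┄┄┄╬─·
┄┄─░┄─·
┄┄┄┄█··

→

·······
─╬█┄╬╬·
░░┄┄╬╬·
█┄┄▲┄░·
┄┄┄╬─┄·
┄─░┄─╬·
┄┄┄█···

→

·······
╬█┄╬╬░·
░┄┄╬╬─·
┄┄┄▲░╬·
┄┄╬─┄┄·
─░┄─╬█·
┄┄█····

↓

╬█┄╬╬░·
░┄┄╬╬─·
┄┄┄┄░╬·
┄┄╬▲┄┄·
─░┄─╬█·
┄┄█─┄╬·
·······

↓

░┄┄╬╬─·
┄┄┄┄░╬·
┄┄╬─┄┄·
─░┄▲╬█·
┄┄█─┄╬·
·─┄┄╬╬·
·······

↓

┄┄┄┄░╬·
┄┄╬─┄┄·
─░┄─╬█·
┄┄█▲┄╬·
·─┄┄╬╬·
·╬┄░╬─·
·······

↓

┄┄╬─┄┄·
─░┄─╬█·
┄┄█─┄╬·
·─┄▲╬╬·
·╬┄░╬─·
·╬─┄┄─·
·······

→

┄╬─┄┄··
░┄─╬█─·
┄█─┄╬─·
─┄┄▲╬┄·
╬┄░╬──·
╬─┄┄─┄·
·······

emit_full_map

░─╬█┄╬╬░·
╬░░┄┄╬╬─·
┄█┄┄┄┄░╬·
─┄┄┄╬─┄┄·
┄┄─░┄─╬█─
┄┄┄┄█─┄╬─
···─┄┄▲╬┄
···╬┄░╬──
···╬─┄┄─┄

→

╬─┄┄···
┄─╬█─┄·
█─┄╬─╬·
┄┄╬▲┄╬·
┄░╬──╬·
─┄┄─┄╬·
·······

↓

┄─╬█─┄·
█─┄╬─╬·
┄┄╬╬┄╬·
┄░╬▲─╬·
─┄┄─┄╬·
·┄┄─┄░·
·······

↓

█─┄╬─╬·
┄┄╬╬┄╬·
┄░╬──╬·
─┄┄▲┄╬·
·┄┄─┄░·
·░█┄─█·
·······

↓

┄┄╬╬┄╬·
┄░╬──╬·
─┄┄─┄╬·
·┄┄▲┄░·
·░█┄─█·
·┄─╬░┄·
·······

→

┄╬╬┄╬··
░╬──╬─·
┄┄─┄╬─·
┄┄─▲░╬·
░█┄─█┄·
┄─╬░┄─·
·······

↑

─┄╬─╬··
┄╬╬┄╬─·
░╬──╬─·
┄┄─▲╬─·
┄┄─┄░╬·
░█┄─█┄·
┄─╬░┄─·

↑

─╬█─┄··
─┄╬─╬█·
┄╬╬┄╬─·
░╬─▲╬─·
┄┄─┄╬─·
┄┄─┄░╬·
░█┄─█┄·

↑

─┄┄····
─╬█─┄╬·
─┄╬─╬█·
┄╬╬▲╬─·
░╬──╬─·
┄┄─┄╬─·
┄┄─┄░╬·

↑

┄░╬····
─┄┄─┄█·
─╬█─┄╬·
─┄╬▲╬█·
┄╬╬┄╬─·
░╬──╬─·
┄┄─┄╬─·

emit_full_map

░─╬█┄╬╬░···
╬░░┄┄╬╬─···
┄█┄┄┄┄░╬···
─┄┄┄╬─┄┄─┄█
┄┄─░┄─╬█─┄╬
┄┄┄┄█─┄╬▲╬█
···─┄┄╬╬┄╬─
···╬┄░╬──╬─
···╬─┄┄─┄╬─
·····┄┄─┄░╬
·····░█┄─█┄
·····┄─╬░┄─

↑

╬╬─····
┄░╬┄┄─·
─┄┄─┄█·
─╬█▲┄╬·
─┄╬─╬█·
┄╬╬┄╬─·
░╬──╬─·

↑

╬╬░····
╬╬─┄█┄·
┄░╬┄┄─·
─┄┄▲┄█·
─╬█─┄╬·
─┄╬─╬█·
┄╬╬┄╬─·

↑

·······
╬╬░─┄╬·
╬╬─┄█┄·
┄░╬▲┄─·
─┄┄─┄█·
─╬█─┄╬·
─┄╬─╬█·

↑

███████
·┄░┄█─·
╬╬░─┄╬·
╬╬─▲█┄·
┄░╬┄┄─·
─┄┄─┄█·
─╬█─┄╬·

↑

███████
███████
·┄░┄█─·
╬╬░▲┄╬·
╬╬─┄█┄·
┄░╬┄┄─·
─┄┄─┄█·

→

███████
███████
┄░┄█─┄·
╬░─▲╬─·
╬─┄█┄┄·
░╬┄┄─┄·
┄┄─┄█··

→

███████
███████
░┄█─┄─·
░─┄▲─╬·
─┄█┄┄╬·
╬┄┄─┄╬·
┄─┄█···

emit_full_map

······┄░┄█─┄─
░─╬█┄╬╬░─┄▲─╬
╬░░┄┄╬╬─┄█┄┄╬
┄█┄┄┄┄░╬┄┄─┄╬
─┄┄┄╬─┄┄─┄█··
┄┄─░┄─╬█─┄╬··
┄┄┄┄█─┄╬─╬█··
···─┄┄╬╬┄╬─··
···╬┄░╬──╬─··
···╬─┄┄─┄╬─··
·····┄┄─┄░╬··
·····░█┄─█┄··
·····┄─╬░┄─··

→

███████
███████
┄█─┄─╬·
─┄╬▲╬╬·
┄█┄┄╬┄·
┄┄─┄╬┄·
─┄█····

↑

███████
███████
███████
┄█─▲─╬·
─┄╬─╬╬·
┄█┄┄╬┄·
┄┄─┄╬┄·

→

███████
███████
███████
█─┄▲╬░·
┄╬─╬╬┄·
█┄┄╬┄┄·
┄─┄╬┄··

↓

███████
███████
█─┄─╬░·
┄╬─▲╬┄·
█┄┄╬┄┄·
┄─┄╬┄┄·
┄█·····

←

███████
███████
┄█─┄─╬░
─┄╬▲╬╬┄
┄█┄┄╬┄┄
┄┄─┄╬┄┄
─┄█····

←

███████
███████
░┄█─┄─╬
░─┄▲─╬╬
─┄█┄┄╬┄
╬┄┄─┄╬┄
┄─┄█···

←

███████
███████
┄░┄█─┄─
╬░─▲╬─╬
╬─┄█┄┄╬
░╬┄┄─┄╬
┄┄─┄█··

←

███████
███████
·┄░┄█─┄
╬╬░▲┄╬─
╬╬─┄█┄┄
┄░╬┄┄─┄
─┄┄─┄█·

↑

███████
███████
███████
·┄░▲█─┄
╬╬░─┄╬─
╬╬─┄█┄┄
┄░╬┄┄─┄

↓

███████
███████
·┄░┄█─┄
╬╬░▲┄╬─
╬╬─┄█┄┄
┄░╬┄┄─┄
─┄┄─┄█·

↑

███████
███████
███████
·┄░▲█─┄
╬╬░─┄╬─
╬╬─┄█┄┄
┄░╬┄┄─┄

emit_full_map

······┄░▲█─┄─╬░
░─╬█┄╬╬░─┄╬─╬╬┄
╬░░┄┄╬╬─┄█┄┄╬┄┄
┄█┄┄┄┄░╬┄┄─┄╬┄┄
─┄┄┄╬─┄┄─┄█····
┄┄─░┄─╬█─┄╬····
┄┄┄┄█─┄╬─╬█····
···─┄┄╬╬┄╬─····
···╬┄░╬──╬─····
···╬─┄┄─┄╬─····
·····┄┄─┄░╬····
·····░█┄─█┄····
·····┄─╬░┄─····


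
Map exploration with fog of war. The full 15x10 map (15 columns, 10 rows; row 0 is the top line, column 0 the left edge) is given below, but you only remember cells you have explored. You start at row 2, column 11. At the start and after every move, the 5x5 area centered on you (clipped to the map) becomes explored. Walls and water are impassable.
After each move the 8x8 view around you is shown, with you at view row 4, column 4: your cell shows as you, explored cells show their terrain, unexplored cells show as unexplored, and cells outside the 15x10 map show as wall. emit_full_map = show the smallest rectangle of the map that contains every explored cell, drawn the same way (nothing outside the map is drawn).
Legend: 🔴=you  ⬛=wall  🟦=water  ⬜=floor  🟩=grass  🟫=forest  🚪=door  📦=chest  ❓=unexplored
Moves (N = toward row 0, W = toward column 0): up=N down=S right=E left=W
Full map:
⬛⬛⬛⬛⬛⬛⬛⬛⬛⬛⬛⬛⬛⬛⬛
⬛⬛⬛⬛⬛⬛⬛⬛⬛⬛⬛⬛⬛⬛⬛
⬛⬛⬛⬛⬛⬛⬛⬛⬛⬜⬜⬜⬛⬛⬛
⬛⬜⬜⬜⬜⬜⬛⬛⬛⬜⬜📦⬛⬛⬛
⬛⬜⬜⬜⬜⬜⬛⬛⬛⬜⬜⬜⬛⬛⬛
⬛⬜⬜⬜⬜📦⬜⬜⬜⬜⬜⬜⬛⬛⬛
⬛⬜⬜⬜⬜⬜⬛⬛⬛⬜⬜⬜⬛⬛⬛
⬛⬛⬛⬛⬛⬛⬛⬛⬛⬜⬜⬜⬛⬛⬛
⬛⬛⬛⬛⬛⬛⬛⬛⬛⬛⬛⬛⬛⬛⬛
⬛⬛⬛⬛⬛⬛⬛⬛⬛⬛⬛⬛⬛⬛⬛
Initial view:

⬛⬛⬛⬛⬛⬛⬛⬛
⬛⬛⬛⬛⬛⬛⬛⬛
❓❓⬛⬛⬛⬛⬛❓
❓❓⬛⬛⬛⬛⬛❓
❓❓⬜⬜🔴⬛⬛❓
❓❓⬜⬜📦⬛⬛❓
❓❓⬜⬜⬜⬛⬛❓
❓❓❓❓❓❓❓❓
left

⬛⬛⬛⬛⬛⬛⬛⬛
⬛⬛⬛⬛⬛⬛⬛⬛
❓❓⬛⬛⬛⬛⬛⬛
❓❓⬛⬛⬛⬛⬛⬛
❓❓⬛⬜🔴⬜⬛⬛
❓❓⬛⬜⬜📦⬛⬛
❓❓⬛⬜⬜⬜⬛⬛
❓❓❓❓❓❓❓❓

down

⬛⬛⬛⬛⬛⬛⬛⬛
❓❓⬛⬛⬛⬛⬛⬛
❓❓⬛⬛⬛⬛⬛⬛
❓❓⬛⬜⬜⬜⬛⬛
❓❓⬛⬜🔴📦⬛⬛
❓❓⬛⬜⬜⬜⬛⬛
❓❓⬜⬜⬜⬜⬛❓
❓❓❓❓❓❓❓❓

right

⬛⬛⬛⬛⬛⬛⬛⬛
❓⬛⬛⬛⬛⬛⬛❓
❓⬛⬛⬛⬛⬛⬛❓
❓⬛⬜⬜⬜⬛⬛❓
❓⬛⬜⬜🔴⬛⬛❓
❓⬛⬜⬜⬜⬛⬛❓
❓⬜⬜⬜⬜⬛⬛❓
❓❓❓❓❓❓❓❓

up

⬛⬛⬛⬛⬛⬛⬛⬛
⬛⬛⬛⬛⬛⬛⬛⬛
❓⬛⬛⬛⬛⬛⬛❓
❓⬛⬛⬛⬛⬛⬛❓
❓⬛⬜⬜🔴⬛⬛❓
❓⬛⬜⬜📦⬛⬛❓
❓⬛⬜⬜⬜⬛⬛❓
❓⬜⬜⬜⬜⬛⬛❓

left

⬛⬛⬛⬛⬛⬛⬛⬛
⬛⬛⬛⬛⬛⬛⬛⬛
❓❓⬛⬛⬛⬛⬛⬛
❓❓⬛⬛⬛⬛⬛⬛
❓❓⬛⬜🔴⬜⬛⬛
❓❓⬛⬜⬜📦⬛⬛
❓❓⬛⬜⬜⬜⬛⬛
❓❓⬜⬜⬜⬜⬛⬛

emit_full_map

⬛⬛⬛⬛⬛⬛
⬛⬛⬛⬛⬛⬛
⬛⬜🔴⬜⬛⬛
⬛⬜⬜📦⬛⬛
⬛⬜⬜⬜⬛⬛
⬜⬜⬜⬜⬛⬛

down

⬛⬛⬛⬛⬛⬛⬛⬛
❓❓⬛⬛⬛⬛⬛⬛
❓❓⬛⬛⬛⬛⬛⬛
❓❓⬛⬜⬜⬜⬛⬛
❓❓⬛⬜🔴📦⬛⬛
❓❓⬛⬜⬜⬜⬛⬛
❓❓⬜⬜⬜⬜⬛⬛
❓❓❓❓❓❓❓❓

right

⬛⬛⬛⬛⬛⬛⬛⬛
❓⬛⬛⬛⬛⬛⬛❓
❓⬛⬛⬛⬛⬛⬛❓
❓⬛⬜⬜⬜⬛⬛❓
❓⬛⬜⬜🔴⬛⬛❓
❓⬛⬜⬜⬜⬛⬛❓
❓⬜⬜⬜⬜⬛⬛❓
❓❓❓❓❓❓❓❓

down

❓⬛⬛⬛⬛⬛⬛❓
❓⬛⬛⬛⬛⬛⬛❓
❓⬛⬜⬜⬜⬛⬛❓
❓⬛⬜⬜📦⬛⬛❓
❓⬛⬜⬜🔴⬛⬛❓
❓⬜⬜⬜⬜⬛⬛❓
❓❓⬜⬜⬜⬛⬛❓
❓❓❓❓❓❓❓❓

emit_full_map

⬛⬛⬛⬛⬛⬛
⬛⬛⬛⬛⬛⬛
⬛⬜⬜⬜⬛⬛
⬛⬜⬜📦⬛⬛
⬛⬜⬜🔴⬛⬛
⬜⬜⬜⬜⬛⬛
❓⬜⬜⬜⬛⬛


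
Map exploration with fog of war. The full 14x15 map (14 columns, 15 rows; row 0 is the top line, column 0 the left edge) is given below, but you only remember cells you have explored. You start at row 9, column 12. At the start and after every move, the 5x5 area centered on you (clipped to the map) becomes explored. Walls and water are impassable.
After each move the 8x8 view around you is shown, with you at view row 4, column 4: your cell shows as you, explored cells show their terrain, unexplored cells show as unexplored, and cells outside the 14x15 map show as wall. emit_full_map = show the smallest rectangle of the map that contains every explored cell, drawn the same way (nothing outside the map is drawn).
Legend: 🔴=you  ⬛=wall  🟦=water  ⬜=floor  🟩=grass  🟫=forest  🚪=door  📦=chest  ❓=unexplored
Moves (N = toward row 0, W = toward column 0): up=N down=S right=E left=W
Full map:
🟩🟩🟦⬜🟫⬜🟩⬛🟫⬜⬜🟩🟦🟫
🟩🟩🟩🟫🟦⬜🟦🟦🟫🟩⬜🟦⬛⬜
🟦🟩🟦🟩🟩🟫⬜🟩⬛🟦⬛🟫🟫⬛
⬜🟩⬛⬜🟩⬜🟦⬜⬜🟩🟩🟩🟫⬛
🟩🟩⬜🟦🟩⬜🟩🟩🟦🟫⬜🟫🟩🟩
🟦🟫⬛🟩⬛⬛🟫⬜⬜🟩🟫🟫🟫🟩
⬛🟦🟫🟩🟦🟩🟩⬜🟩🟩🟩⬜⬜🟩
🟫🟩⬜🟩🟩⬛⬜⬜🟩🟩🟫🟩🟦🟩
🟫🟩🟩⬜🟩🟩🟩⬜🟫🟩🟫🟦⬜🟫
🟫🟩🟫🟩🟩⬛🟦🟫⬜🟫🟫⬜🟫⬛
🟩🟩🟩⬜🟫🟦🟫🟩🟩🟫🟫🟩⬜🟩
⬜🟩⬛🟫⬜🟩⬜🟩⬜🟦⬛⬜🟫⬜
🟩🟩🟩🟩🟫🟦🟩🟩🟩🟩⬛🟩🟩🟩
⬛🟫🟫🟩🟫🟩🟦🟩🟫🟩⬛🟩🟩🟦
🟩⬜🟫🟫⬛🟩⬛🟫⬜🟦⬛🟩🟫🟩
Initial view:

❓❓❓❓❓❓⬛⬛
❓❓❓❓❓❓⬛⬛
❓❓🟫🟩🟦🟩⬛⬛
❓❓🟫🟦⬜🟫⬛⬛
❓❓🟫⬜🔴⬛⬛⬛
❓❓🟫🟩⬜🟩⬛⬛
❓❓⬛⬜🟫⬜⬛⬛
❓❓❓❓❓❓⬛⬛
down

❓❓❓❓❓❓⬛⬛
❓❓🟫🟩🟦🟩⬛⬛
❓❓🟫🟦⬜🟫⬛⬛
❓❓🟫⬜🟫⬛⬛⬛
❓❓🟫🟩🔴🟩⬛⬛
❓❓⬛⬜🟫⬜⬛⬛
❓❓⬛🟩🟩🟩⬛⬛
❓❓❓❓❓❓⬛⬛

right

❓❓❓❓❓⬛⬛⬛
❓🟫🟩🟦🟩⬛⬛⬛
❓🟫🟦⬜🟫⬛⬛⬛
❓🟫⬜🟫⬛⬛⬛⬛
❓🟫🟩⬜🔴⬛⬛⬛
❓⬛⬜🟫⬜⬛⬛⬛
❓⬛🟩🟩🟩⬛⬛⬛
❓❓❓❓❓⬛⬛⬛

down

❓🟫🟩🟦🟩⬛⬛⬛
❓🟫🟦⬜🟫⬛⬛⬛
❓🟫⬜🟫⬛⬛⬛⬛
❓🟫🟩⬜🟩⬛⬛⬛
❓⬛⬜🟫🔴⬛⬛⬛
❓⬛🟩🟩🟩⬛⬛⬛
❓❓🟩🟩🟦⬛⬛⬛
❓❓❓❓❓⬛⬛⬛

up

❓❓❓❓❓⬛⬛⬛
❓🟫🟩🟦🟩⬛⬛⬛
❓🟫🟦⬜🟫⬛⬛⬛
❓🟫⬜🟫⬛⬛⬛⬛
❓🟫🟩⬜🔴⬛⬛⬛
❓⬛⬜🟫⬜⬛⬛⬛
❓⬛🟩🟩🟩⬛⬛⬛
❓❓🟩🟩🟦⬛⬛⬛

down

❓🟫🟩🟦🟩⬛⬛⬛
❓🟫🟦⬜🟫⬛⬛⬛
❓🟫⬜🟫⬛⬛⬛⬛
❓🟫🟩⬜🟩⬛⬛⬛
❓⬛⬜🟫🔴⬛⬛⬛
❓⬛🟩🟩🟩⬛⬛⬛
❓❓🟩🟩🟦⬛⬛⬛
❓❓❓❓❓⬛⬛⬛

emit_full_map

🟫🟩🟦🟩
🟫🟦⬜🟫
🟫⬜🟫⬛
🟫🟩⬜🟩
⬛⬜🟫🔴
⬛🟩🟩🟩
❓🟩🟩🟦

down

❓🟫🟦⬜🟫⬛⬛⬛
❓🟫⬜🟫⬛⬛⬛⬛
❓🟫🟩⬜🟩⬛⬛⬛
❓⬛⬜🟫⬜⬛⬛⬛
❓⬛🟩🟩🔴⬛⬛⬛
❓❓🟩🟩🟦⬛⬛⬛
❓❓🟩🟫🟩⬛⬛⬛
⬛⬛⬛⬛⬛⬛⬛⬛

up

❓🟫🟩🟦🟩⬛⬛⬛
❓🟫🟦⬜🟫⬛⬛⬛
❓🟫⬜🟫⬛⬛⬛⬛
❓🟫🟩⬜🟩⬛⬛⬛
❓⬛⬜🟫🔴⬛⬛⬛
❓⬛🟩🟩🟩⬛⬛⬛
❓❓🟩🟩🟦⬛⬛⬛
❓❓🟩🟫🟩⬛⬛⬛

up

❓❓❓❓❓⬛⬛⬛
❓🟫🟩🟦🟩⬛⬛⬛
❓🟫🟦⬜🟫⬛⬛⬛
❓🟫⬜🟫⬛⬛⬛⬛
❓🟫🟩⬜🔴⬛⬛⬛
❓⬛⬜🟫⬜⬛⬛⬛
❓⬛🟩🟩🟩⬛⬛⬛
❓❓🟩🟩🟦⬛⬛⬛

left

❓❓❓❓❓❓⬛⬛
❓❓🟫🟩🟦🟩⬛⬛
❓❓🟫🟦⬜🟫⬛⬛
❓❓🟫⬜🟫⬛⬛⬛
❓❓🟫🟩🔴🟩⬛⬛
❓❓⬛⬜🟫⬜⬛⬛
❓❓⬛🟩🟩🟩⬛⬛
❓❓❓🟩🟩🟦⬛⬛

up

❓❓❓❓❓❓⬛⬛
❓❓❓❓❓❓⬛⬛
❓❓🟫🟩🟦🟩⬛⬛
❓❓🟫🟦⬜🟫⬛⬛
❓❓🟫⬜🔴⬛⬛⬛
❓❓🟫🟩⬜🟩⬛⬛
❓❓⬛⬜🟫⬜⬛⬛
❓❓⬛🟩🟩🟩⬛⬛

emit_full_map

🟫🟩🟦🟩
🟫🟦⬜🟫
🟫⬜🔴⬛
🟫🟩⬜🟩
⬛⬜🟫⬜
⬛🟩🟩🟩
❓🟩🟩🟦
❓🟩🟫🟩

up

❓❓❓❓❓❓⬛⬛
❓❓❓❓❓❓⬛⬛
❓❓🟩⬜⬜🟩⬛⬛
❓❓🟫🟩🟦🟩⬛⬛
❓❓🟫🟦🔴🟫⬛⬛
❓❓🟫⬜🟫⬛⬛⬛
❓❓🟫🟩⬜🟩⬛⬛
❓❓⬛⬜🟫⬜⬛⬛

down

❓❓❓❓❓❓⬛⬛
❓❓🟩⬜⬜🟩⬛⬛
❓❓🟫🟩🟦🟩⬛⬛
❓❓🟫🟦⬜🟫⬛⬛
❓❓🟫⬜🔴⬛⬛⬛
❓❓🟫🟩⬜🟩⬛⬛
❓❓⬛⬜🟫⬜⬛⬛
❓❓⬛🟩🟩🟩⬛⬛

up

❓❓❓❓❓❓⬛⬛
❓❓❓❓❓❓⬛⬛
❓❓🟩⬜⬜🟩⬛⬛
❓❓🟫🟩🟦🟩⬛⬛
❓❓🟫🟦🔴🟫⬛⬛
❓❓🟫⬜🟫⬛⬛⬛
❓❓🟫🟩⬜🟩⬛⬛
❓❓⬛⬜🟫⬜⬛⬛

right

❓❓❓❓❓⬛⬛⬛
❓❓❓❓❓⬛⬛⬛
❓🟩⬜⬜🟩⬛⬛⬛
❓🟫🟩🟦🟩⬛⬛⬛
❓🟫🟦⬜🔴⬛⬛⬛
❓🟫⬜🟫⬛⬛⬛⬛
❓🟫🟩⬜🟩⬛⬛⬛
❓⬛⬜🟫⬜⬛⬛⬛

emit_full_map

🟩⬜⬜🟩
🟫🟩🟦🟩
🟫🟦⬜🔴
🟫⬜🟫⬛
🟫🟩⬜🟩
⬛⬜🟫⬜
⬛🟩🟩🟩
❓🟩🟩🟦
❓🟩🟫🟩


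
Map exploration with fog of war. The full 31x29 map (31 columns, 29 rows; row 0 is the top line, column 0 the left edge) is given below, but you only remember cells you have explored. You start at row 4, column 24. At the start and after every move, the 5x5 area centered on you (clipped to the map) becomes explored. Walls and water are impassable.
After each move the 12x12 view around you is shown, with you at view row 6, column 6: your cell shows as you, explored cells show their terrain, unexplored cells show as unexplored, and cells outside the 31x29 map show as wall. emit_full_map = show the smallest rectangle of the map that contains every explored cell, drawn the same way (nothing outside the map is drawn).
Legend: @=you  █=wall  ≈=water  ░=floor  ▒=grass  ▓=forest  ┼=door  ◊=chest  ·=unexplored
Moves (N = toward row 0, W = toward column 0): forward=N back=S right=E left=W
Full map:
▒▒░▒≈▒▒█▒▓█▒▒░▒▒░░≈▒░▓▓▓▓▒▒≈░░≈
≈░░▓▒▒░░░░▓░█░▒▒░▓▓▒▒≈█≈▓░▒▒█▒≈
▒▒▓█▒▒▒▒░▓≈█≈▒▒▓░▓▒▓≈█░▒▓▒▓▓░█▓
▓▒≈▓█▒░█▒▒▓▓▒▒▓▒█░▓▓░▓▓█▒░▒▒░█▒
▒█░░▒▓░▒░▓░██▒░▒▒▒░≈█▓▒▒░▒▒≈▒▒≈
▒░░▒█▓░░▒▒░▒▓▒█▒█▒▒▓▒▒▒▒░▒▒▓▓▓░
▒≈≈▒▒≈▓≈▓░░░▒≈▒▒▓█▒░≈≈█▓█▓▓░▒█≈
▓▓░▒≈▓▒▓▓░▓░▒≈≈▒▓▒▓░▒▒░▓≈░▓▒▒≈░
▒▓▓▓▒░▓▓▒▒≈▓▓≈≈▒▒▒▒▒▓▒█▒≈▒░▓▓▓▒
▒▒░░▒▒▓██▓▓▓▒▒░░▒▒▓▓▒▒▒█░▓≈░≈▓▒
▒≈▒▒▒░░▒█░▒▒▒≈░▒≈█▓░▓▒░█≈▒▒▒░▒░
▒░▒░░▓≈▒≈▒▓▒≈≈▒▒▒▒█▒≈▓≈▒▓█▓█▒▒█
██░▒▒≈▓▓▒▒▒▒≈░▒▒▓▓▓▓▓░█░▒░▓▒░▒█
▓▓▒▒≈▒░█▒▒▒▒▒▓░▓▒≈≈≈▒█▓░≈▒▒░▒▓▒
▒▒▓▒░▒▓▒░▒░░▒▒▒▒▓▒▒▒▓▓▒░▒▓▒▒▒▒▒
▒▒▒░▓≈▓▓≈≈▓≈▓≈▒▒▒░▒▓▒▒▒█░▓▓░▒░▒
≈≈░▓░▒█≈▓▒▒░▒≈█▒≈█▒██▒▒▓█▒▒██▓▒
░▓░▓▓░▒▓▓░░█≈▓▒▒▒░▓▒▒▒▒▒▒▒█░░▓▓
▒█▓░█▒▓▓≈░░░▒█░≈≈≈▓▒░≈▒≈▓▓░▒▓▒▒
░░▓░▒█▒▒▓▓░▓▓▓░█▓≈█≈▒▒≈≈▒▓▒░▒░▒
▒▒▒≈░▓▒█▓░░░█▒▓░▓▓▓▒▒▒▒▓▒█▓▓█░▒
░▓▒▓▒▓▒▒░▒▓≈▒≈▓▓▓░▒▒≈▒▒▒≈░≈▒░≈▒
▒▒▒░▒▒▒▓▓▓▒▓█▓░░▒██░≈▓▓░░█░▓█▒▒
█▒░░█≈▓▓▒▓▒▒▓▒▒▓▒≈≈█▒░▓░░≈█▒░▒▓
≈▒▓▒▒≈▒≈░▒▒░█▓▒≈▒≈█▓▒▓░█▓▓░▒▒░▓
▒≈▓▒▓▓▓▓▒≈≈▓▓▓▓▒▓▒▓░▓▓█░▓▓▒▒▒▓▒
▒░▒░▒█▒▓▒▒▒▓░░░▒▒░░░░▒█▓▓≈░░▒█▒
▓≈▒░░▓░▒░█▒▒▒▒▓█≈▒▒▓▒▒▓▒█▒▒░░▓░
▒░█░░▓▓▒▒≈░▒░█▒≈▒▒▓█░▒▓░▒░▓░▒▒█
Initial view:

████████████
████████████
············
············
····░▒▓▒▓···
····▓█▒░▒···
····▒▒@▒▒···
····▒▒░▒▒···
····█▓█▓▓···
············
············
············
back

████████████
············
············
····░▒▓▒▓···
····▓█▒░▒···
····▒▒░▒▒···
····▒▒@▒▒···
····█▓█▓▓···
····░▓≈░▓···
············
············
············

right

████████████
············
············
···░▒▓▒▓····
···▓█▒░▒▒···
···▒▒░▒▒≈···
···▒▒░@▒▓···
···█▓█▓▓░···
···░▓≈░▓▒···
············
············
············

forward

████████████
████████████
············
············
···░▒▓▒▓▓···
···▓█▒░▒▒···
···▒▒░@▒≈···
···▒▒░▒▒▓···
···█▓█▓▓░···
···░▓≈░▓▒···
············
············

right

████████████
████████████
···········█
···········█
··░▒▓▒▓▓░··█
··▓█▒░▒▒░··█
··▒▒░▒@≈▒··█
··▒▒░▒▒▓▓··█
··█▓█▓▓░▒··█
··░▓≈░▓▒···█
···········█
···········█

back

████████████
···········█
···········█
··░▒▓▒▓▓░··█
··▓█▒░▒▒░··█
··▒▒░▒▒≈▒··█
··▒▒░▒@▓▓··█
··█▓█▓▓░▒··█
··░▓≈░▓▒▒··█
···········█
···········█
···········█

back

···········█
···········█
··░▒▓▒▓▓░··█
··▓█▒░▒▒░··█
··▒▒░▒▒≈▒··█
··▒▒░▒▒▓▓··█
··█▓█▓@░▒··█
··░▓≈░▓▒▒··█
····≈▒░▓▓··█
···········█
···········█
···········█

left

············
············
···░▒▓▒▓▓░··
···▓█▒░▒▒░··
···▒▒░▒▒≈▒··
···▒▒░▒▒▓▓··
···█▓█@▓░▒··
···░▓≈░▓▒▒··
····▒≈▒░▓▓··
············
············
············

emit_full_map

░▒▓▒▓▓░
▓█▒░▒▒░
▒▒░▒▒≈▒
▒▒░▒▒▓▓
█▓█@▓░▒
░▓≈░▓▒▒
·▒≈▒░▓▓

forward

████████████
············
············
···░▒▓▒▓▓░··
···▓█▒░▒▒░··
···▒▒░▒▒≈▒··
···▒▒░@▒▓▓··
···█▓█▓▓░▒··
···░▓≈░▓▒▒··
····▒≈▒░▓▓··
············
············

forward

████████████
████████████
············
············
···░▒▓▒▓▓░··
···▓█▒░▒▒░··
···▒▒░@▒≈▒··
···▒▒░▒▒▓▓··
···█▓█▓▓░▒··
···░▓≈░▓▒▒··
····▒≈▒░▓▓··
············

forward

████████████
████████████
████████████
············
····≈▓░▒▒···
···░▒▓▒▓▓░··
···▓█▒@▒▒░··
···▒▒░▒▒≈▒··
···▒▒░▒▒▓▓··
···█▓█▓▓░▒··
···░▓≈░▓▒▒··
····▒≈▒░▓▓··

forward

████████████
████████████
████████████
████████████
····▓▓▒▒≈···
····≈▓░▒▒···
···░▒▓@▓▓░··
···▓█▒░▒▒░··
···▒▒░▒▒≈▒··
···▒▒░▒▒▓▓··
···█▓█▓▓░▒··
···░▓≈░▓▒▒··

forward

████████████
████████████
████████████
████████████
████████████
····▓▓▒▒≈···
····≈▓@▒▒···
···░▒▓▒▓▓░··
···▓█▒░▒▒░··
···▒▒░▒▒≈▒··
···▒▒░▒▒▓▓··
···█▓█▓▓░▒··

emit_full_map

·▓▓▒▒≈·
·≈▓@▒▒·
░▒▓▒▓▓░
▓█▒░▒▒░
▒▒░▒▒≈▒
▒▒░▒▒▓▓
█▓█▓▓░▒
░▓≈░▓▒▒
·▒≈▒░▓▓

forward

████████████
████████████
████████████
████████████
████████████
████████████
····▓▓@▒≈···
····≈▓░▒▒···
···░▒▓▒▓▓░··
···▓█▒░▒▒░··
···▒▒░▒▒≈▒··
···▒▒░▒▒▓▓··

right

████████████
████████████
████████████
████████████
████████████
████████████
···▓▓▒@≈░··█
···≈▓░▒▒█··█
··░▒▓▒▓▓░··█
··▓█▒░▒▒░··█
··▒▒░▒▒≈▒··█
··▒▒░▒▒▓▓··█

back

████████████
████████████
████████████
████████████
████████████
···▓▓▒▒≈░··█
···≈▓░@▒█··█
··░▒▓▒▓▓░··█
··▓█▒░▒▒░··█
··▒▒░▒▒≈▒··█
··▒▒░▒▒▓▓··█
··█▓█▓▓░▒··█

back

████████████
████████████
████████████
████████████
···▓▓▒▒≈░··█
···≈▓░▒▒█··█
··░▒▓▒@▓░··█
··▓█▒░▒▒░··█
··▒▒░▒▒≈▒··█
··▒▒░▒▒▓▓··█
··█▓█▓▓░▒··█
··░▓≈░▓▒▒··█

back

████████████
████████████
████████████
···▓▓▒▒≈░··█
···≈▓░▒▒█··█
··░▒▓▒▓▓░··█
··▓█▒░@▒░··█
··▒▒░▒▒≈▒··█
··▒▒░▒▒▓▓··█
··█▓█▓▓░▒··█
··░▓≈░▓▒▒··█
···▒≈▒░▓▓··█

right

████████████
████████████
████████████
··▓▓▒▒≈░··██
··≈▓░▒▒█▒·██
·░▒▓▒▓▓░█·██
·▓█▒░▒@░█·██
·▒▒░▒▒≈▒▒·██
·▒▒░▒▒▓▓▓·██
·█▓█▓▓░▒··██
·░▓≈░▓▒▒··██
··▒≈▒░▓▓··██

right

████████████
████████████
████████████
·▓▓▒▒≈░··███
·≈▓░▒▒█▒≈███
░▒▓▒▓▓░█▓███
▓█▒░▒▒@█▒███
▒▒░▒▒≈▒▒≈███
▒▒░▒▒▓▓▓░███
█▓█▓▓░▒··███
░▓≈░▓▒▒··███
·▒≈▒░▓▓··███

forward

████████████
████████████
████████████
████████████
·▓▓▒▒≈░░≈███
·≈▓░▒▒█▒≈███
░▒▓▒▓▓@█▓███
▓█▒░▒▒░█▒███
▒▒░▒▒≈▒▒≈███
▒▒░▒▒▓▓▓░███
█▓█▓▓░▒··███
░▓≈░▓▒▒··███

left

████████████
████████████
████████████
████████████
··▓▓▒▒≈░░≈██
··≈▓░▒▒█▒≈██
·░▒▓▒▓@░█▓██
·▓█▒░▒▒░█▒██
·▒▒░▒▒≈▒▒≈██
·▒▒░▒▒▓▓▓░██
·█▓█▓▓░▒··██
·░▓≈░▓▒▒··██

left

████████████
████████████
████████████
████████████
···▓▓▒▒≈░░≈█
···≈▓░▒▒█▒≈█
··░▒▓▒@▓░█▓█
··▓█▒░▒▒░█▒█
··▒▒░▒▒≈▒▒≈█
··▒▒░▒▒▓▓▓░█
··█▓█▓▓░▒··█
··░▓≈░▓▒▒··█

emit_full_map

·▓▓▒▒≈░░≈
·≈▓░▒▒█▒≈
░▒▓▒@▓░█▓
▓█▒░▒▒░█▒
▒▒░▒▒≈▒▒≈
▒▒░▒▒▓▓▓░
█▓█▓▓░▒··
░▓≈░▓▒▒··
·▒≈▒░▓▓··

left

████████████
████████████
████████████
████████████
····▓▓▒▒≈░░≈
····≈▓░▒▒█▒≈
···░▒▓@▓▓░█▓
···▓█▒░▒▒░█▒
···▒▒░▒▒≈▒▒≈
···▒▒░▒▒▓▓▓░
···█▓█▓▓░▒··
···░▓≈░▓▒▒··

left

████████████
████████████
████████████
████████████
····▓▓▓▒▒≈░░
····█≈▓░▒▒█▒
····░▒@▒▓▓░█
····▓█▒░▒▒░█
····▒▒░▒▒≈▒▒
····▒▒░▒▒▓▓▓
····█▓█▓▓░▒·
····░▓≈░▓▒▒·

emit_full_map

▓▓▓▒▒≈░░≈
█≈▓░▒▒█▒≈
░▒@▒▓▓░█▓
▓█▒░▒▒░█▒
▒▒░▒▒≈▒▒≈
▒▒░▒▒▓▓▓░
█▓█▓▓░▒··
░▓≈░▓▒▒··
·▒≈▒░▓▓··


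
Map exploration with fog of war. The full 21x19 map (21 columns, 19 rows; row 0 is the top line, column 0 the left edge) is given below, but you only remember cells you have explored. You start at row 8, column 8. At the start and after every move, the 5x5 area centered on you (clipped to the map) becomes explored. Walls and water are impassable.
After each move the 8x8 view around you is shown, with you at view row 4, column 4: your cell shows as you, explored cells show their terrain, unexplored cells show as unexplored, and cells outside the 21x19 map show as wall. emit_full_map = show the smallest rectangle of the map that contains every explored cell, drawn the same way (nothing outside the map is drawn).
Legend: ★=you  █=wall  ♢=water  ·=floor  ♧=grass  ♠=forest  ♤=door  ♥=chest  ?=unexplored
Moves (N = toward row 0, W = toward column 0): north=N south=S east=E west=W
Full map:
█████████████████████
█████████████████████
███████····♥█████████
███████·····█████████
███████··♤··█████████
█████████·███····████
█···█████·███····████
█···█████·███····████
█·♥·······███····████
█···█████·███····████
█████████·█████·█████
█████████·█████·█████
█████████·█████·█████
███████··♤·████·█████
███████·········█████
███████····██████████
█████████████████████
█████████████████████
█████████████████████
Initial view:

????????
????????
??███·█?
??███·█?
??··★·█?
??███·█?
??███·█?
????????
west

????????
????????
??████·█
??████·█
??··★··█
??████·█
??████·█
????????

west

????????
????????
??█████·
??█████·
??··★···
??█████·
??█████·
????????

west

????????
????????
??·█████
??·█████
??··★···
??·█████
??██████
????????

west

????????
????????
??··████
??··████
??♥·★···
??··████
??██████
????????

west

█???????
█???????
█?···███
█?···███
█?·♥★···
█?···███
█?██████
█???????

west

██??????
██??????
███···██
███···██
███·★···
███···██
████████
██??????

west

███?????
███?????
████···█
████···█
████★♥··
████···█
████████
███?????

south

███?????
████···█
████···█
████·♥··
████★··█
████████
███████?
███?????

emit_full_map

█···█████·█
█···█████·█
█·♥·······█
█★··█████·█
█████████·█
████???????

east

██??????
███···██
███···██
███·♥···
███·★·██
████████
███████?
██??????

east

█???????
██···███
██···███
██·♥····
██··★███
████████
███████?
█???????

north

█???????
█???????
██···███
██···███
██·♥★···
██···███
████████
███████?

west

██??????
██??????
███···██
███···██
███·★···
███···██
████████
████████

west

███?????
███?????
████···█
████···█
████★♥··
████···█
████████
████████

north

███?????
███?????
███████?
████···█
████★··█
████·♥··
████···█
████████

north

███?????
███?????
███████?
███████?
████★··█
████···█
████·♥··
████···█

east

██??????
██??????
███████?
███████?
███·★·██
███···██
███·♥···
███···██

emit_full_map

█████??????
█████??????
█·★·█████·█
█···█████·█
█·♥·······█
█···█████·█
█████████·█
██████?????

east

█???????
█???????
███████?
███████?
██··★███
██···███
██·♥····
██···███

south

█???????
███████?
███████?
██···███
██··★███
██·♥····
██···███
████████

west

██??????
████████
████████
███···██
███·★·██
███·♥···
███···██
████████

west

███?????
████████
████████
████···█
████★··█
████·♥··
████···█
████████

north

███?????
███?????
████████
████████
████★··█
████···█
████·♥··
████···█

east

██??????
██??????
████████
████████
███·★·██
███···██
███·♥···
███···██

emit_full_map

██████?????
██████?????
█·★·█████·█
█···█████·█
█·♥·······█
█···█████·█
█████████·█
██████?????

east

█???????
█???????
███████?
███████?
██··★███
██···███
██·♥····
██···███

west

██??????
██??????
████████
████████
███·★·██
███···██
███·♥···
███···██
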